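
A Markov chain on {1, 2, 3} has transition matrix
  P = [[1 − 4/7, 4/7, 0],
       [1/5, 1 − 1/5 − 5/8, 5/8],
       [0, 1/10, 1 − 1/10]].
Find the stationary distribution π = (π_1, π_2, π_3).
π = (7/152, 5/38, 125/152)

This is a birth-death chain on three states, which satisfies detailed balance: π_1 · P_{12} = π_2 · P_{21} and π_2 · P_{23} = π_3 · P_{32}.
From π_1 · 4/7 = π_2 · 1/5: π_2/π_1 = (4/7)/(1/5) = 20/7.
From π_2 · 5/8 = π_3 · 1/10: π_3/π_2 = (5/8)/(1/10) = 25/4.
Take π_1 proportional to 1; then unnormalized π = (1, 20/7, 125/7). Normalize by dividing by the sum 152/7:
  π = (7/152, 5/38, 125/152).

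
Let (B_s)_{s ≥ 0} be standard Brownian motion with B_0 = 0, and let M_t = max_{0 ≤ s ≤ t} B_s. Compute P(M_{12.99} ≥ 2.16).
P(M_{12.99} ≥ 2.16) = 2·P(B_{12.99} ≥ 2.16) = 2(1 − Φ(2.16/√12.99)) ≈ 0.5490

By the reflection principle for Brownian motion, P(M_t ≥ a) = 2 · P(B_t ≥ a) for a ≥ 0. Since B_t ~ N(0, t), P(B_t ≥ 2.16) = 1 − Φ(2.16/√t) = 1 − Φ(2.16/√12.99) = 1 − Φ(0.5993). So
  P(M_{12.99} ≥ 2.16) = 2(1 − Φ(0.5993)) ≈ 0.5490.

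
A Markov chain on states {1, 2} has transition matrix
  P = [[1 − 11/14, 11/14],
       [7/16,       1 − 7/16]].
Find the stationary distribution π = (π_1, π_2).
π_1 = 49/137, π_2 = 88/137

Solve πP = π with π_1 + π_2 = 1. From πP = π: π_1 · (1 − 11/14) + π_2 · 7/16 = π_1 ⇒ π_2 · 7/16 = π_1 · 11/14 ⇒ π_2/π_1 = (11/14)/(7/16) = 88/49. Together with π_1 + π_2 = 1:
  π_1 = (7/16)/(11/14 + 7/16) = (7/16)/(137/112) = 49/137,
  π_2 = (11/14)/(11/14 + 7/16) = (11/14)/(137/112) = 88/137.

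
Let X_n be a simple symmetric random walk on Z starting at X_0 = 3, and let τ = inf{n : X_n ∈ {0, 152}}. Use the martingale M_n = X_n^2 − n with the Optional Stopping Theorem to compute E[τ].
E[τ] = 447

M_n = X_n^2 − n is a martingale (since E[X_{n+1}^2 | F_n] = X_n^2 + 1). By OST (τ has finite mean in a bounded region), E[M_τ] = E[M_0] = X_0^2 − 0 = 3^2 = 9. Also E[M_τ] = E[X_τ^2] − E[τ]. The walk exits at 0 or 152, with P(hit 152 first) = 3/152, so E[X_τ^2] = 152^2 · 3/152 + 0 = 456. Thus E[τ] = E[X_τ^2] − E[M_τ] = 456 − 9 = 447 = 3(152 − 3) = 447.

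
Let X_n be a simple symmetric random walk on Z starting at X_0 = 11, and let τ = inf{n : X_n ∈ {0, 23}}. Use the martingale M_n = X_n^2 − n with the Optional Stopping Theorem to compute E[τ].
E[τ] = 132

M_n = X_n^2 − n is a martingale (since E[X_{n+1}^2 | F_n] = X_n^2 + 1). By OST (τ has finite mean in a bounded region), E[M_τ] = E[M_0] = X_0^2 − 0 = 11^2 = 121. Also E[M_τ] = E[X_τ^2] − E[τ]. The walk exits at 0 or 23, with P(hit 23 first) = 11/23, so E[X_τ^2] = 23^2 · 11/23 + 0 = 253. Thus E[τ] = E[X_τ^2] − E[M_τ] = 253 − 121 = 132 = 11(23 − 11) = 132.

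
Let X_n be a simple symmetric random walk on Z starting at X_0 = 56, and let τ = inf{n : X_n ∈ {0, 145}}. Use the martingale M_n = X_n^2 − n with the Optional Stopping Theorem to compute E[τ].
E[τ] = 4984

M_n = X_n^2 − n is a martingale (since E[X_{n+1}^2 | F_n] = X_n^2 + 1). By OST (τ has finite mean in a bounded region), E[M_τ] = E[M_0] = X_0^2 − 0 = 56^2 = 3136. Also E[M_τ] = E[X_τ^2] − E[τ]. The walk exits at 0 or 145, with P(hit 145 first) = 56/145, so E[X_τ^2] = 145^2 · 56/145 + 0 = 8120. Thus E[τ] = E[X_τ^2] − E[M_τ] = 8120 − 3136 = 4984 = 56(145 − 56) = 4984.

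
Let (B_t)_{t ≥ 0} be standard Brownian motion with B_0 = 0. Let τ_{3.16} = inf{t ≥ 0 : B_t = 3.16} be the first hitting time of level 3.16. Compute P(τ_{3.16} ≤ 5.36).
P(τ_{3.16} ≤ 5.36) = 2(1 − Φ(3.16/√5.36)) = 2(1 − Φ(1.3649)) ≈ 0.1723

By the reflection principle for standard BM, P(τ_b ≤ t) = 2 · P(B_t ≥ b). Since B_t ~ N(0, t), P(B_t ≥ 3.16) = 1 − Φ(3.16/√t) = 1 − Φ(3.16/√5.36) = 1 − Φ(1.3649) ≈ 0.08614. Doubling: P(τ_{3.16} ≤ 5.36) ≈ 2 · 0.08614 = 0.17228 ≈ 0.1723.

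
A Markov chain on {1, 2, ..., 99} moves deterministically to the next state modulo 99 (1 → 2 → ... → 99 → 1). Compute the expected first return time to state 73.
E[T_73 | X_0 = 73] = 99

The chain cycles deterministically, so starting at state 73 it returns in exactly 99 steps. Equivalently, the stationary distribution is uniform π_j = 1/99 for every state j, so by Kac's formula E[T_73] = 1/π_73 = 99.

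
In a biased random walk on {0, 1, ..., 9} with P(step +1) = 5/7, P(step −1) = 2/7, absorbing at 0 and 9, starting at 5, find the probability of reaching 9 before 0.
P(hit 9 before 0) = (1 − (2/5)^5) / (1 − (2/5)^9) = 644375/650871

Let u_k denote P(reach 9 before 0 | start at k). Boundary: u_0 = 0, u_9 = 1. Recurrence: u_k = 5/7·u_{k+1} + 2/7·u_{k-1} for 1 ≤ k ≤ 8. Try u_k = A + B·r^k with r = q/p = (2/7)/(5/7) = 2/5. Substitution satisfies the recurrence; boundary conditions give:
  u_k = (1 − r^k) / (1 − r^N) = (1 − (2/5)^5) / (1 − (2/5)^9) = 644375/650871.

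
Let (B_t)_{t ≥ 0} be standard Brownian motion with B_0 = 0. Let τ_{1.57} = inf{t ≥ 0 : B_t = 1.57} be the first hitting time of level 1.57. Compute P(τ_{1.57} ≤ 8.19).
P(τ_{1.57} ≤ 8.19) = 2(1 − Φ(1.57/√8.19)) = 2(1 − Φ(0.5486)) ≈ 0.5833

By the reflection principle for standard BM, P(τ_b ≤ t) = 2 · P(B_t ≥ b). Since B_t ~ N(0, t), P(B_t ≥ 1.57) = 1 − Φ(1.57/√t) = 1 − Φ(1.57/√8.19) = 1 − Φ(0.5486) ≈ 0.29164. Doubling: P(τ_{1.57} ≤ 8.19) ≈ 2 · 0.29164 = 0.58328 ≈ 0.5833.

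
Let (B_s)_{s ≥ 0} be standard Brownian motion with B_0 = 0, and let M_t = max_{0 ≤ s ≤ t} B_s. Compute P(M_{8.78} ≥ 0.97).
P(M_{8.78} ≥ 0.97) = 2·P(B_{8.78} ≥ 0.97) = 2(1 − Φ(0.97/√8.78)) ≈ 0.7434

By the reflection principle for Brownian motion, P(M_t ≥ a) = 2 · P(B_t ≥ a) for a ≥ 0. Since B_t ~ N(0, t), P(B_t ≥ 0.97) = 1 − Φ(0.97/√t) = 1 − Φ(0.97/√8.78) = 1 − Φ(0.3274). So
  P(M_{8.78} ≥ 0.97) = 2(1 − Φ(0.3274)) ≈ 0.7434.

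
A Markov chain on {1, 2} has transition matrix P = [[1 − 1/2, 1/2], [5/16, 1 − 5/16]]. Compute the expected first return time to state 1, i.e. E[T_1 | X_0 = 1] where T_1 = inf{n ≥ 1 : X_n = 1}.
E[T_1 | X_0 = 1] = 1/π_1 = 13/5

For an irreducible recurrent Markov chain with stationary distribution π, E[T_i | X_0 = i] = 1/π_i (Kac's formula). Here π_1 = (5/16)/(1/2 + 5/16) = (5/16)/(13/16) = 5/13, so E[T_1 | X_0 = 1] = 1/π_1 = (1/2 + 5/16)/(5/16) = (13/16)/(5/16) = 13/5.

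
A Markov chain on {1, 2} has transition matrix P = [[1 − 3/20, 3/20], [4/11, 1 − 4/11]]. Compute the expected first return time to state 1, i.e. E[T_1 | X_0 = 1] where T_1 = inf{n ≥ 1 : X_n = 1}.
E[T_1 | X_0 = 1] = 1/π_1 = 113/80

For an irreducible recurrent Markov chain with stationary distribution π, E[T_i | X_0 = i] = 1/π_i (Kac's formula). Here π_1 = (4/11)/(3/20 + 4/11) = (4/11)/(113/220) = 80/113, so E[T_1 | X_0 = 1] = 1/π_1 = (3/20 + 4/11)/(4/11) = (113/220)/(4/11) = 113/80.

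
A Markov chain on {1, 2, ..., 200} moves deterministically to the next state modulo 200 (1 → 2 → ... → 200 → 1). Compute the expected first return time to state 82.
E[T_82 | X_0 = 82] = 200

The chain cycles deterministically, so starting at state 82 it returns in exactly 200 steps. Equivalently, the stationary distribution is uniform π_j = 1/200 for every state j, so by Kac's formula E[T_82] = 1/π_82 = 200.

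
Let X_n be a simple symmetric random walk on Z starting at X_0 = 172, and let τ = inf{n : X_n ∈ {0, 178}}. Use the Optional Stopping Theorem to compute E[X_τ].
E[X_τ] = 172

X_n is a martingale and τ is a bounded-mean stopping time (indeed τ is finite a.s. with bounded expectation since the walk is in a bounded region). By the OST, E[X_τ] = E[X_0] = 172. Equivalently: E[X_τ] = 178 · P(hit 178 first) + 0 · P(hit 0 first) = 178 · (172/178) = 172.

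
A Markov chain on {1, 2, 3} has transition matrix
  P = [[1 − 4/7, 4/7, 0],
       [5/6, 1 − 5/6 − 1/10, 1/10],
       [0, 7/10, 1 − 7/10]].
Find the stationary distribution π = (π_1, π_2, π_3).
π = (245/437, 168/437, 24/437)

This is a birth-death chain on three states, which satisfies detailed balance: π_1 · P_{12} = π_2 · P_{21} and π_2 · P_{23} = π_3 · P_{32}.
From π_1 · 4/7 = π_2 · 5/6: π_2/π_1 = (4/7)/(5/6) = 24/35.
From π_2 · 1/10 = π_3 · 7/10: π_3/π_2 = (1/10)/(7/10) = 1/7.
Take π_1 proportional to 1; then unnormalized π = (1, 24/35, 24/245). Normalize by dividing by the sum 437/245:
  π = (245/437, 168/437, 24/437).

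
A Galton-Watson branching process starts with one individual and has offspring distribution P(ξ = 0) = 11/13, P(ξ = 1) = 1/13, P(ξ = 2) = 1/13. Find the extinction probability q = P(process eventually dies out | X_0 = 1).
q = 1

Mean offspring μ = 0·11/13 + 1·1/13 + 2·1/13 = 3/13 ≤ 1. For μ ≤ 1 with offspring not concentrated at 1, the Galton-Watson process goes extinct almost surely, so q = 1.
(Algebraic check: The pgf is f(s) = 11/13 + 1/13·s + 1/13·s². The extinction probability q is the smallest fixed point of f in [0, 1]. Setting s = f(s):
  1/13·s² + (1/13 − 1)·s + 11/13 = 0
  1/13·s² − (11/13 + 1/13)·s + 11/13 = 0
which factors as (s − 1)·(1/13·s − 11/13) = 0, giving roots s = 1 and s = (11/13)/(1/13) = 11. Since 11 ≥ 1, the smallest root in [0, 1] is s = 1.)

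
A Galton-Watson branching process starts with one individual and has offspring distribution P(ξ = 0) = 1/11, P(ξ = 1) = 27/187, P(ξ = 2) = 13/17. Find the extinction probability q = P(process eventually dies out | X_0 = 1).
q = 17/143

The pgf is f(s) = 1/11 + 27/187·s + 13/17·s². The extinction probability q is the smallest fixed point of f in [0, 1]. Setting s = f(s):
  13/17·s² + (27/187 − 1)·s + 1/11 = 0
  13/17·s² − (1/11 + 13/17)·s + 1/11 = 0
which factors as (s − 1)·(13/17·s − 1/11) = 0, giving roots s = 1 and s = (1/11)/(13/17) = 17/143.
Mean offspring μ = 27/187 + 2·13/17 = 313/187 > 1 (supercritical), so q < 1. The extinction probability is the smaller root: q = (1/11)/(13/17) = 17/143.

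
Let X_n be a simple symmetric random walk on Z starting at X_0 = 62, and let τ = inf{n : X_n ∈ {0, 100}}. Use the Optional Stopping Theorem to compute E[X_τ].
E[X_τ] = 62

X_n is a martingale and τ is a bounded-mean stopping time (indeed τ is finite a.s. with bounded expectation since the walk is in a bounded region). By the OST, E[X_τ] = E[X_0] = 62. Equivalently: E[X_τ] = 100 · P(hit 100 first) + 0 · P(hit 0 first) = 100 · (62/100) = 62.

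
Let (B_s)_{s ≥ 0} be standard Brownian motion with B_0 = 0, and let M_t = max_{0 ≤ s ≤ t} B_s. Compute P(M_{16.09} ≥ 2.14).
P(M_{16.09} ≥ 2.14) = 2·P(B_{16.09} ≥ 2.14) = 2(1 − Φ(2.14/√16.09)) ≈ 0.5937

By the reflection principle for Brownian motion, P(M_t ≥ a) = 2 · P(B_t ≥ a) for a ≥ 0. Since B_t ~ N(0, t), P(B_t ≥ 2.14) = 1 − Φ(2.14/√t) = 1 − Φ(2.14/√16.09) = 1 − Φ(0.5335). So
  P(M_{16.09} ≥ 2.14) = 2(1 − Φ(0.5335)) ≈ 0.5937.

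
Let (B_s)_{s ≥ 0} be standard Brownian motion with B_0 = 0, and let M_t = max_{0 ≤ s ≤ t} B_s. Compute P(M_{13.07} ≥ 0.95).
P(M_{13.07} ≥ 0.95) = 2·P(B_{13.07} ≥ 0.95) = 2(1 − Φ(0.95/√13.07)) ≈ 0.7927

By the reflection principle for Brownian motion, P(M_t ≥ a) = 2 · P(B_t ≥ a) for a ≥ 0. Since B_t ~ N(0, t), P(B_t ≥ 0.95) = 1 − Φ(0.95/√t) = 1 − Φ(0.95/√13.07) = 1 − Φ(0.2628). So
  P(M_{13.07} ≥ 0.95) = 2(1 − Φ(0.2628)) ≈ 0.7927.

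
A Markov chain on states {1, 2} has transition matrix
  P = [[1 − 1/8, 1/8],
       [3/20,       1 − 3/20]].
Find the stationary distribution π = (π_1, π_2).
π_1 = 6/11, π_2 = 5/11

Solve πP = π with π_1 + π_2 = 1. From πP = π: π_1 · (1 − 1/8) + π_2 · 3/20 = π_1 ⇒ π_2 · 3/20 = π_1 · 1/8 ⇒ π_2/π_1 = (1/8)/(3/20) = 5/6. Together with π_1 + π_2 = 1:
  π_1 = (3/20)/(1/8 + 3/20) = (3/20)/(11/40) = 6/11,
  π_2 = (1/8)/(1/8 + 3/20) = (1/8)/(11/40) = 5/11.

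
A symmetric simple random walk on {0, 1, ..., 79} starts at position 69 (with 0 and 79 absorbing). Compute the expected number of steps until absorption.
E[τ | X_0 = 69] = 690

Let v_k = E[τ | X_0 = k]. Boundary: v_0 = v_79 = 0. Recurrence: v_k = 1 + (v_{k-1} + v_{k+1})/2 for 1 ≤ k ≤ 78. The particular solution to v_k − (v_{k-1} + v_{k+1})/2 = 1 is v_k = −k^2. Adding homogeneous solution A + B k and matching boundaries gives v_k = k (79 − k). Substituting k = 69: v_69 = 69 · 10 = 690.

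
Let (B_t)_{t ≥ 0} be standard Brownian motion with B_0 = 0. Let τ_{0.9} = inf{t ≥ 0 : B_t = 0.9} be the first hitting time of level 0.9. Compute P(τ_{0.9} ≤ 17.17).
P(τ_{0.9} ≤ 17.17) = 2(1 − Φ(0.9/√17.17)) = 2(1 − Φ(0.2172)) ≈ 0.8281

By the reflection principle for standard BM, P(τ_b ≤ t) = 2 · P(B_t ≥ b). Since B_t ~ N(0, t), P(B_t ≥ 0.9) = 1 − Φ(0.9/√t) = 1 − Φ(0.9/√17.17) = 1 − Φ(0.2172) ≈ 0.41403. Doubling: P(τ_{0.9} ≤ 17.17) ≈ 2 · 0.41403 = 0.82806 ≈ 0.8281.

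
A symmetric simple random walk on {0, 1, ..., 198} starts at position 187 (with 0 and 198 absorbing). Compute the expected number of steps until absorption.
E[τ | X_0 = 187] = 2057

Let v_k = E[τ | X_0 = k]. Boundary: v_0 = v_198 = 0. Recurrence: v_k = 1 + (v_{k-1} + v_{k+1})/2 for 1 ≤ k ≤ 197. The particular solution to v_k − (v_{k-1} + v_{k+1})/2 = 1 is v_k = −k^2. Adding homogeneous solution A + B k and matching boundaries gives v_k = k (198 − k). Substituting k = 187: v_187 = 187 · 11 = 2057.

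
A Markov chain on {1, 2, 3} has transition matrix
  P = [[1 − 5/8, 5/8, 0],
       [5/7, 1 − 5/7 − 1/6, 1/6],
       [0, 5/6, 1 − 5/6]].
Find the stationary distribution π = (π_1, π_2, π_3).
π = (20/41, 35/82, 7/82)

This is a birth-death chain on three states, which satisfies detailed balance: π_1 · P_{12} = π_2 · P_{21} and π_2 · P_{23} = π_3 · P_{32}.
From π_1 · 5/8 = π_2 · 5/7: π_2/π_1 = (5/8)/(5/7) = 7/8.
From π_2 · 1/6 = π_3 · 5/6: π_3/π_2 = (1/6)/(5/6) = 1/5.
Take π_1 proportional to 1; then unnormalized π = (1, 7/8, 7/40). Normalize by dividing by the sum 41/20:
  π = (20/41, 35/82, 7/82).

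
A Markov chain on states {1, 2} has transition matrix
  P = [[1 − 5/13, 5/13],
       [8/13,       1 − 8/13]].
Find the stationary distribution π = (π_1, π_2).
π_1 = 8/13, π_2 = 5/13

Solve πP = π with π_1 + π_2 = 1. From πP = π: π_1 · (1 − 5/13) + π_2 · 8/13 = π_1 ⇒ π_2 · 8/13 = π_1 · 5/13 ⇒ π_2/π_1 = (5/13)/(8/13) = 5/8. Together with π_1 + π_2 = 1:
  π_1 = (8/13)/(5/13 + 8/13) = (8/13)/(1) = 8/13,
  π_2 = (5/13)/(5/13 + 8/13) = (5/13)/(1) = 5/13.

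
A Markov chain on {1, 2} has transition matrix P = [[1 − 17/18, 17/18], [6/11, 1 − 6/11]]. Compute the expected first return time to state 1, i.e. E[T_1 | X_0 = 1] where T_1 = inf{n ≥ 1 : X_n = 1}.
E[T_1 | X_0 = 1] = 1/π_1 = 295/108

For an irreducible recurrent Markov chain with stationary distribution π, E[T_i | X_0 = i] = 1/π_i (Kac's formula). Here π_1 = (6/11)/(17/18 + 6/11) = (6/11)/(295/198) = 108/295, so E[T_1 | X_0 = 1] = 1/π_1 = (17/18 + 6/11)/(6/11) = (295/198)/(6/11) = 295/108.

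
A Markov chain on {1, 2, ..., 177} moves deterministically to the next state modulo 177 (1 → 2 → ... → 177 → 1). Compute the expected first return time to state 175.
E[T_175 | X_0 = 175] = 177

The chain cycles deterministically, so starting at state 175 it returns in exactly 177 steps. Equivalently, the stationary distribution is uniform π_j = 1/177 for every state j, so by Kac's formula E[T_175] = 1/π_175 = 177.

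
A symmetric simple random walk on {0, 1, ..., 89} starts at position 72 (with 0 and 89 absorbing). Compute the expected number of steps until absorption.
E[τ | X_0 = 72] = 1224

Let v_k = E[τ | X_0 = k]. Boundary: v_0 = v_89 = 0. Recurrence: v_k = 1 + (v_{k-1} + v_{k+1})/2 for 1 ≤ k ≤ 88. The particular solution to v_k − (v_{k-1} + v_{k+1})/2 = 1 is v_k = −k^2. Adding homogeneous solution A + B k and matching boundaries gives v_k = k (89 − k). Substituting k = 72: v_72 = 72 · 17 = 1224.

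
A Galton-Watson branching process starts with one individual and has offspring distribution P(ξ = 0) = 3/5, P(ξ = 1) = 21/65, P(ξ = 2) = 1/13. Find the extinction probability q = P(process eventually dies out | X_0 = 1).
q = 1

Mean offspring μ = 0·3/5 + 1·21/65 + 2·1/13 = 31/65 ≤ 1. For μ ≤ 1 with offspring not concentrated at 1, the Galton-Watson process goes extinct almost surely, so q = 1.
(Algebraic check: The pgf is f(s) = 3/5 + 21/65·s + 1/13·s². The extinction probability q is the smallest fixed point of f in [0, 1]. Setting s = f(s):
  1/13·s² + (21/65 − 1)·s + 3/5 = 0
  1/13·s² − (3/5 + 1/13)·s + 3/5 = 0
which factors as (s − 1)·(1/13·s − 3/5) = 0, giving roots s = 1 and s = (3/5)/(1/13) = 39/5. Since 39/5 ≥ 1, the smallest root in [0, 1] is s = 1.)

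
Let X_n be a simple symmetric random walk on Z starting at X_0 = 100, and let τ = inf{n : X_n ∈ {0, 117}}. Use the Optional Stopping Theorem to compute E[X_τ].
E[X_τ] = 100

X_n is a martingale and τ is a bounded-mean stopping time (indeed τ is finite a.s. with bounded expectation since the walk is in a bounded region). By the OST, E[X_τ] = E[X_0] = 100. Equivalently: E[X_τ] = 117 · P(hit 117 first) + 0 · P(hit 0 first) = 117 · (100/117) = 100.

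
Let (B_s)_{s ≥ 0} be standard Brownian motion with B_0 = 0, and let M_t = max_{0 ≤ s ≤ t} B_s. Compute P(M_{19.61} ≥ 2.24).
P(M_{19.61} ≥ 2.24) = 2·P(B_{19.61} ≥ 2.24) = 2(1 − Φ(2.24/√19.61)) ≈ 0.6130

By the reflection principle for Brownian motion, P(M_t ≥ a) = 2 · P(B_t ≥ a) for a ≥ 0. Since B_t ~ N(0, t), P(B_t ≥ 2.24) = 1 − Φ(2.24/√t) = 1 − Φ(2.24/√19.61) = 1 − Φ(0.5058). So
  P(M_{19.61} ≥ 2.24) = 2(1 − Φ(0.5058)) ≈ 0.6130.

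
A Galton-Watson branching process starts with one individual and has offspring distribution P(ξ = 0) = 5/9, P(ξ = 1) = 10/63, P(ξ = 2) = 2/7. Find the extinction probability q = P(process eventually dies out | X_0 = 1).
q = 1

Mean offspring μ = 0·5/9 + 1·10/63 + 2·2/7 = 46/63 ≤ 1. For μ ≤ 1 with offspring not concentrated at 1, the Galton-Watson process goes extinct almost surely, so q = 1.
(Algebraic check: The pgf is f(s) = 5/9 + 10/63·s + 2/7·s². The extinction probability q is the smallest fixed point of f in [0, 1]. Setting s = f(s):
  2/7·s² + (10/63 − 1)·s + 5/9 = 0
  2/7·s² − (5/9 + 2/7)·s + 5/9 = 0
which factors as (s − 1)·(2/7·s − 5/9) = 0, giving roots s = 1 and s = (5/9)/(2/7) = 35/18. Since 35/18 ≥ 1, the smallest root in [0, 1] is s = 1.)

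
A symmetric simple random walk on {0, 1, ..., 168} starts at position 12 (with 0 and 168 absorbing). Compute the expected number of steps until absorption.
E[τ | X_0 = 12] = 1872

Let v_k = E[τ | X_0 = k]. Boundary: v_0 = v_168 = 0. Recurrence: v_k = 1 + (v_{k-1} + v_{k+1})/2 for 1 ≤ k ≤ 167. The particular solution to v_k − (v_{k-1} + v_{k+1})/2 = 1 is v_k = −k^2. Adding homogeneous solution A + B k and matching boundaries gives v_k = k (168 − k). Substituting k = 12: v_12 = 12 · 156 = 1872.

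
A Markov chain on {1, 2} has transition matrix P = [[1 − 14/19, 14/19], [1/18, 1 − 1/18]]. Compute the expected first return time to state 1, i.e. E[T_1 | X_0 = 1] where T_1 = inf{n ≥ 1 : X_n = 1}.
E[T_1 | X_0 = 1] = 1/π_1 = 271/19

For an irreducible recurrent Markov chain with stationary distribution π, E[T_i | X_0 = i] = 1/π_i (Kac's formula). Here π_1 = (1/18)/(14/19 + 1/18) = (1/18)/(271/342) = 19/271, so E[T_1 | X_0 = 1] = 1/π_1 = (14/19 + 1/18)/(1/18) = (271/342)/(1/18) = 271/19.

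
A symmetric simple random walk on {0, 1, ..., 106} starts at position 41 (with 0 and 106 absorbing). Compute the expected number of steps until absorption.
E[τ | X_0 = 41] = 2665

Let v_k = E[τ | X_0 = k]. Boundary: v_0 = v_106 = 0. Recurrence: v_k = 1 + (v_{k-1} + v_{k+1})/2 for 1 ≤ k ≤ 105. The particular solution to v_k − (v_{k-1} + v_{k+1})/2 = 1 is v_k = −k^2. Adding homogeneous solution A + B k and matching boundaries gives v_k = k (106 − k). Substituting k = 41: v_41 = 41 · 65 = 2665.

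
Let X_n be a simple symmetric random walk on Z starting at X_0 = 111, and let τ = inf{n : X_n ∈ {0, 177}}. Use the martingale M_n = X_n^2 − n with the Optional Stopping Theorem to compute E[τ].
E[τ] = 7326

M_n = X_n^2 − n is a martingale (since E[X_{n+1}^2 | F_n] = X_n^2 + 1). By OST (τ has finite mean in a bounded region), E[M_τ] = E[M_0] = X_0^2 − 0 = 111^2 = 12321. Also E[M_τ] = E[X_τ^2] − E[τ]. The walk exits at 0 or 177, with P(hit 177 first) = 111/177, so E[X_τ^2] = 177^2 · 111/177 + 0 = 19647. Thus E[τ] = E[X_τ^2] − E[M_τ] = 19647 − 12321 = 7326 = 111(177 − 111) = 7326.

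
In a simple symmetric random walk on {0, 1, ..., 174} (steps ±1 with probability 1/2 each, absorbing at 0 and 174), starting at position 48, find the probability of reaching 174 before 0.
P(hit 174 before 0) = 48/174 = 8/29

Let u_k = P(hit 174 before 0 | start at k). Then u_0 = 0, u_174 = 1, and u_k = u_{k-1}/2 + u_{k+1}/2 for 1 ≤ k ≤ 173. This harmonic recurrence is solved by u_k = k/174, giving u_48 = 48/174 = 8/29.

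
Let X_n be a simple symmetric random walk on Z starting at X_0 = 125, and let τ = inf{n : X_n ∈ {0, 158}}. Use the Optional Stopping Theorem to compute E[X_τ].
E[X_τ] = 125

X_n is a martingale and τ is a bounded-mean stopping time (indeed τ is finite a.s. with bounded expectation since the walk is in a bounded region). By the OST, E[X_τ] = E[X_0] = 125. Equivalently: E[X_τ] = 158 · P(hit 158 first) + 0 · P(hit 0 first) = 158 · (125/158) = 125.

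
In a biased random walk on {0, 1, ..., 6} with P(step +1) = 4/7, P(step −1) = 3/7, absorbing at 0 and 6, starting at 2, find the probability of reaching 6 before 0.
P(hit 6 before 0) = (1 − (3/4)^2) / (1 − (3/4)^6) = 256/481

Let u_k denote P(reach 6 before 0 | start at k). Boundary: u_0 = 0, u_6 = 1. Recurrence: u_k = 4/7·u_{k+1} + 3/7·u_{k-1} for 1 ≤ k ≤ 5. Try u_k = A + B·r^k with r = q/p = (3/7)/(4/7) = 3/4. Substitution satisfies the recurrence; boundary conditions give:
  u_k = (1 − r^k) / (1 − r^N) = (1 − (3/4)^2) / (1 − (3/4)^6) = 256/481.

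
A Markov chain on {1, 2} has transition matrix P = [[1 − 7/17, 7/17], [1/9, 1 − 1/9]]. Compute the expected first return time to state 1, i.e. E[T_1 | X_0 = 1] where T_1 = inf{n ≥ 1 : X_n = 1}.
E[T_1 | X_0 = 1] = 1/π_1 = 80/17

For an irreducible recurrent Markov chain with stationary distribution π, E[T_i | X_0 = i] = 1/π_i (Kac's formula). Here π_1 = (1/9)/(7/17 + 1/9) = (1/9)/(80/153) = 17/80, so E[T_1 | X_0 = 1] = 1/π_1 = (7/17 + 1/9)/(1/9) = (80/153)/(1/9) = 80/17.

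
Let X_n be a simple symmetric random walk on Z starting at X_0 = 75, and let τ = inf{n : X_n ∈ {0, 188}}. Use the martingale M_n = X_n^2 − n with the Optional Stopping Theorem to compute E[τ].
E[τ] = 8475

M_n = X_n^2 − n is a martingale (since E[X_{n+1}^2 | F_n] = X_n^2 + 1). By OST (τ has finite mean in a bounded region), E[M_τ] = E[M_0] = X_0^2 − 0 = 75^2 = 5625. Also E[M_τ] = E[X_τ^2] − E[τ]. The walk exits at 0 or 188, with P(hit 188 first) = 75/188, so E[X_τ^2] = 188^2 · 75/188 + 0 = 14100. Thus E[τ] = E[X_τ^2] − E[M_τ] = 14100 − 5625 = 8475 = 75(188 − 75) = 8475.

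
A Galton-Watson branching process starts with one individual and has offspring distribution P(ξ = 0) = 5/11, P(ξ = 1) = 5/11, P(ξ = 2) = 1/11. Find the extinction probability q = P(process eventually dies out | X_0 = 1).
q = 1

Mean offspring μ = 0·5/11 + 1·5/11 + 2·1/11 = 7/11 ≤ 1. For μ ≤ 1 with offspring not concentrated at 1, the Galton-Watson process goes extinct almost surely, so q = 1.
(Algebraic check: The pgf is f(s) = 5/11 + 5/11·s + 1/11·s². The extinction probability q is the smallest fixed point of f in [0, 1]. Setting s = f(s):
  1/11·s² + (5/11 − 1)·s + 5/11 = 0
  1/11·s² − (5/11 + 1/11)·s + 5/11 = 0
which factors as (s − 1)·(1/11·s − 5/11) = 0, giving roots s = 1 and s = (5/11)/(1/11) = 5. Since 5 ≥ 1, the smallest root in [0, 1] is s = 1.)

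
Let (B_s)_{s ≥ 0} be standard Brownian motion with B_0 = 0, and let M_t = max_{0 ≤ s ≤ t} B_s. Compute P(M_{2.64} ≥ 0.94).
P(M_{2.64} ≥ 0.94) = 2·P(B_{2.64} ≥ 0.94) = 2(1 − Φ(0.94/√2.64)) ≈ 0.5629

By the reflection principle for Brownian motion, P(M_t ≥ a) = 2 · P(B_t ≥ a) for a ≥ 0. Since B_t ~ N(0, t), P(B_t ≥ 0.94) = 1 − Φ(0.94/√t) = 1 − Φ(0.94/√2.64) = 1 − Φ(0.5785). So
  P(M_{2.64} ≥ 0.94) = 2(1 − Φ(0.5785)) ≈ 0.5629.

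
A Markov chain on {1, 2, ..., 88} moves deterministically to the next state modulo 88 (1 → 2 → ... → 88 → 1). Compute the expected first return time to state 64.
E[T_64 | X_0 = 64] = 88

The chain cycles deterministically, so starting at state 64 it returns in exactly 88 steps. Equivalently, the stationary distribution is uniform π_j = 1/88 for every state j, so by Kac's formula E[T_64] = 1/π_64 = 88.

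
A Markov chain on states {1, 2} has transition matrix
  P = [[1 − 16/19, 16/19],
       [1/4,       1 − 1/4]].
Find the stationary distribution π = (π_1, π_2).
π_1 = 19/83, π_2 = 64/83

Solve πP = π with π_1 + π_2 = 1. From πP = π: π_1 · (1 − 16/19) + π_2 · 1/4 = π_1 ⇒ π_2 · 1/4 = π_1 · 16/19 ⇒ π_2/π_1 = (16/19)/(1/4) = 64/19. Together with π_1 + π_2 = 1:
  π_1 = (1/4)/(16/19 + 1/4) = (1/4)/(83/76) = 19/83,
  π_2 = (16/19)/(16/19 + 1/4) = (16/19)/(83/76) = 64/83.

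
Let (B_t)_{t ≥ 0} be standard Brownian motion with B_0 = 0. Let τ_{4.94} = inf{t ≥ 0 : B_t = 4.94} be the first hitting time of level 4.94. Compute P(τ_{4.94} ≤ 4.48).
P(τ_{4.94} ≤ 4.48) = 2(1 − Φ(4.94/√4.48)) = 2(1 − Φ(2.3339)) ≈ 0.0196

By the reflection principle for standard BM, P(τ_b ≤ t) = 2 · P(B_t ≥ b). Since B_t ~ N(0, t), P(B_t ≥ 4.94) = 1 − Φ(4.94/√t) = 1 − Φ(4.94/√4.48) = 1 − Φ(2.3339) ≈ 0.00980. Doubling: P(τ_{4.94} ≤ 4.48) ≈ 2 · 0.00980 = 0.01960 ≈ 0.0196.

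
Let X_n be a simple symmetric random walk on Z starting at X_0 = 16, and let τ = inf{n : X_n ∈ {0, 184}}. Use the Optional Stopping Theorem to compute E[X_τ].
E[X_τ] = 16

X_n is a martingale and τ is a bounded-mean stopping time (indeed τ is finite a.s. with bounded expectation since the walk is in a bounded region). By the OST, E[X_τ] = E[X_0] = 16. Equivalently: E[X_τ] = 184 · P(hit 184 first) + 0 · P(hit 0 first) = 184 · (16/184) = 16.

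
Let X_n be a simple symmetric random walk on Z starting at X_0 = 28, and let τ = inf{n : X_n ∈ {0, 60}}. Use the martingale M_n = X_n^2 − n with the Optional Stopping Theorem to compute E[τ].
E[τ] = 896

M_n = X_n^2 − n is a martingale (since E[X_{n+1}^2 | F_n] = X_n^2 + 1). By OST (τ has finite mean in a bounded region), E[M_τ] = E[M_0] = X_0^2 − 0 = 28^2 = 784. Also E[M_τ] = E[X_τ^2] − E[τ]. The walk exits at 0 or 60, with P(hit 60 first) = 28/60, so E[X_τ^2] = 60^2 · 28/60 + 0 = 1680. Thus E[τ] = E[X_τ^2] − E[M_τ] = 1680 − 784 = 896 = 28(60 − 28) = 896.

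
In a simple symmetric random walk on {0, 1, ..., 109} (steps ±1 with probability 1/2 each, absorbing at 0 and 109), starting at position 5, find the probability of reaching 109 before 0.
P(hit 109 before 0) = 5/109

Let u_k = P(hit 109 before 0 | start at k). Then u_0 = 0, u_109 = 1, and u_k = u_{k-1}/2 + u_{k+1}/2 for 1 ≤ k ≤ 108. This harmonic recurrence is solved by u_k = k/109, giving u_5 = 5/109.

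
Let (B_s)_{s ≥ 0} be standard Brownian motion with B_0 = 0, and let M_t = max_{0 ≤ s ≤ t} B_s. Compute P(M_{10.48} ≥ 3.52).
P(M_{10.48} ≥ 3.52) = 2·P(B_{10.48} ≥ 3.52) = 2(1 − Φ(3.52/√10.48)) ≈ 0.2769

By the reflection principle for Brownian motion, P(M_t ≥ a) = 2 · P(B_t ≥ a) for a ≥ 0. Since B_t ~ N(0, t), P(B_t ≥ 3.52) = 1 − Φ(3.52/√t) = 1 − Φ(3.52/√10.48) = 1 − Φ(1.0873). So
  P(M_{10.48} ≥ 3.52) = 2(1 − Φ(1.0873)) ≈ 0.2769.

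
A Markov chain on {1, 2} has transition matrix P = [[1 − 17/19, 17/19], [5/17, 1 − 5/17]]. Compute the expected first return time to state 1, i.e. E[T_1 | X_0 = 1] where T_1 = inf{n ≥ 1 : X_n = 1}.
E[T_1 | X_0 = 1] = 1/π_1 = 384/95

For an irreducible recurrent Markov chain with stationary distribution π, E[T_i | X_0 = i] = 1/π_i (Kac's formula). Here π_1 = (5/17)/(17/19 + 5/17) = (5/17)/(384/323) = 95/384, so E[T_1 | X_0 = 1] = 1/π_1 = (17/19 + 5/17)/(5/17) = (384/323)/(5/17) = 384/95.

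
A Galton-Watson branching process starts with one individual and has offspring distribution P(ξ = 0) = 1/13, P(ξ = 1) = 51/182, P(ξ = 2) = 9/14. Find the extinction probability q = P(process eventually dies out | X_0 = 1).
q = 14/117

The pgf is f(s) = 1/13 + 51/182·s + 9/14·s². The extinction probability q is the smallest fixed point of f in [0, 1]. Setting s = f(s):
  9/14·s² + (51/182 − 1)·s + 1/13 = 0
  9/14·s² − (1/13 + 9/14)·s + 1/13 = 0
which factors as (s − 1)·(9/14·s − 1/13) = 0, giving roots s = 1 and s = (1/13)/(9/14) = 14/117.
Mean offspring μ = 51/182 + 2·9/14 = 285/182 > 1 (supercritical), so q < 1. The extinction probability is the smaller root: q = (1/13)/(9/14) = 14/117.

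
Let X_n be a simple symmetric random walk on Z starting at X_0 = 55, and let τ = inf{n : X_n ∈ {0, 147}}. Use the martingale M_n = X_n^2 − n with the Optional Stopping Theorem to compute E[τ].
E[τ] = 5060

M_n = X_n^2 − n is a martingale (since E[X_{n+1}^2 | F_n] = X_n^2 + 1). By OST (τ has finite mean in a bounded region), E[M_τ] = E[M_0] = X_0^2 − 0 = 55^2 = 3025. Also E[M_τ] = E[X_τ^2] − E[τ]. The walk exits at 0 or 147, with P(hit 147 first) = 55/147, so E[X_τ^2] = 147^2 · 55/147 + 0 = 8085. Thus E[τ] = E[X_τ^2] − E[M_τ] = 8085 − 3025 = 5060 = 55(147 − 55) = 5060.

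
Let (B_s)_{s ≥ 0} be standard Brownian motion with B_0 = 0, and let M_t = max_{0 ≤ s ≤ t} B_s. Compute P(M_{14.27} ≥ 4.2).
P(M_{14.27} ≥ 4.2) = 2·P(B_{14.27} ≥ 4.2) = 2(1 − Φ(4.2/√14.27)) ≈ 0.2662

By the reflection principle for Brownian motion, P(M_t ≥ a) = 2 · P(B_t ≥ a) for a ≥ 0. Since B_t ~ N(0, t), P(B_t ≥ 4.2) = 1 − Φ(4.2/√t) = 1 − Φ(4.2/√14.27) = 1 − Φ(1.1118). So
  P(M_{14.27} ≥ 4.2) = 2(1 − Φ(1.1118)) ≈ 0.2662.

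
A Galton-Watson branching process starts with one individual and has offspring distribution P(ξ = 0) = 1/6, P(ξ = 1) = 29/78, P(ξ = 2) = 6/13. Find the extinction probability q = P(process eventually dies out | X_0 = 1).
q = 13/36

The pgf is f(s) = 1/6 + 29/78·s + 6/13·s². The extinction probability q is the smallest fixed point of f in [0, 1]. Setting s = f(s):
  6/13·s² + (29/78 − 1)·s + 1/6 = 0
  6/13·s² − (1/6 + 6/13)·s + 1/6 = 0
which factors as (s − 1)·(6/13·s − 1/6) = 0, giving roots s = 1 and s = (1/6)/(6/13) = 13/36.
Mean offspring μ = 29/78 + 2·6/13 = 101/78 > 1 (supercritical), so q < 1. The extinction probability is the smaller root: q = (1/6)/(6/13) = 13/36.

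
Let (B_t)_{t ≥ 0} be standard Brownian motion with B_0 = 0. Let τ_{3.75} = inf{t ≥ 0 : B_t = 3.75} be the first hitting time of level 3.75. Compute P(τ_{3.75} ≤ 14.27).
P(τ_{3.75} ≤ 14.27) = 2(1 − Φ(3.75/√14.27)) = 2(1 − Φ(0.9927)) ≈ 0.3209

By the reflection principle for standard BM, P(τ_b ≤ t) = 2 · P(B_t ≥ b). Since B_t ~ N(0, t), P(B_t ≥ 3.75) = 1 − Φ(3.75/√t) = 1 − Φ(3.75/√14.27) = 1 − Φ(0.9927) ≈ 0.16043. Doubling: P(τ_{3.75} ≤ 14.27) ≈ 2 · 0.16043 = 0.32086 ≈ 0.3209.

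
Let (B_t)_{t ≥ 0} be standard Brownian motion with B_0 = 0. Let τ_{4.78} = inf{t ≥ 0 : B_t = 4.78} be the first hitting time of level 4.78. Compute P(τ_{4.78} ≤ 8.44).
P(τ_{4.78} ≤ 8.44) = 2(1 − Φ(4.78/√8.44)) = 2(1 − Φ(1.6453)) ≈ 0.0999

By the reflection principle for standard BM, P(τ_b ≤ t) = 2 · P(B_t ≥ b). Since B_t ~ N(0, t), P(B_t ≥ 4.78) = 1 − Φ(4.78/√t) = 1 − Φ(4.78/√8.44) = 1 − Φ(1.6453) ≈ 0.04995. Doubling: P(τ_{4.78} ≤ 8.44) ≈ 2 · 0.04995 = 0.09990 ≈ 0.0999.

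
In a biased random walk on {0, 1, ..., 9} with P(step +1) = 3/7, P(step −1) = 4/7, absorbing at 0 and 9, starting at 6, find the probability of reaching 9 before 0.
P(hit 9 before 0) = (1 − (4/3)^6) / (1 − (4/3)^9) = 2457/6553

Let u_k denote P(reach 9 before 0 | start at k). Boundary: u_0 = 0, u_9 = 1. Recurrence: u_k = 3/7·u_{k+1} + 4/7·u_{k-1} for 1 ≤ k ≤ 8. Try u_k = A + B·r^k with r = q/p = (4/7)/(3/7) = 4/3. Substitution satisfies the recurrence; boundary conditions give:
  u_k = (1 − r^k) / (1 − r^N) = (1 − (4/3)^6) / (1 − (4/3)^9) = 2457/6553.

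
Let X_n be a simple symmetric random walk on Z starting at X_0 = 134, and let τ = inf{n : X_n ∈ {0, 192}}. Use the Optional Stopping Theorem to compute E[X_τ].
E[X_τ] = 134

X_n is a martingale and τ is a bounded-mean stopping time (indeed τ is finite a.s. with bounded expectation since the walk is in a bounded region). By the OST, E[X_τ] = E[X_0] = 134. Equivalently: E[X_τ] = 192 · P(hit 192 first) + 0 · P(hit 0 first) = 192 · (134/192) = 134.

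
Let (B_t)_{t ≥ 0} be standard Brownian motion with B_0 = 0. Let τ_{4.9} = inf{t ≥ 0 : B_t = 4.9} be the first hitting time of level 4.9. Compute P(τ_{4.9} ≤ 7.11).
P(τ_{4.9} ≤ 7.11) = 2(1 − Φ(4.9/√7.11)) = 2(1 − Φ(1.8376)) ≈ 0.0661

By the reflection principle for standard BM, P(τ_b ≤ t) = 2 · P(B_t ≥ b). Since B_t ~ N(0, t), P(B_t ≥ 4.9) = 1 − Φ(4.9/√t) = 1 − Φ(4.9/√7.11) = 1 − Φ(1.8376) ≈ 0.03306. Doubling: P(τ_{4.9} ≤ 7.11) ≈ 2 · 0.03306 = 0.06612 ≈ 0.0661.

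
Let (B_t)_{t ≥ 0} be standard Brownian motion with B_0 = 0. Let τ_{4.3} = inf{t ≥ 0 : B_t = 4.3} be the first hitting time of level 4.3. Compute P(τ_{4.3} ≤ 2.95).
P(τ_{4.3} ≤ 2.95) = 2(1 − Φ(4.3/√2.95)) = 2(1 − Φ(2.5036)) ≈ 0.0123

By the reflection principle for standard BM, P(τ_b ≤ t) = 2 · P(B_t ≥ b). Since B_t ~ N(0, t), P(B_t ≥ 4.3) = 1 − Φ(4.3/√t) = 1 − Φ(4.3/√2.95) = 1 − Φ(2.5036) ≈ 0.00615. Doubling: P(τ_{4.3} ≤ 2.95) ≈ 2 · 0.00615 = 0.01230 ≈ 0.0123.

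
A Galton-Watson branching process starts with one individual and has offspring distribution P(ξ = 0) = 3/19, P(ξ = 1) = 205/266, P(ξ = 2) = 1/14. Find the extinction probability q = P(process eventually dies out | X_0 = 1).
q = 1

Mean offspring μ = 0·3/19 + 1·205/266 + 2·1/14 = 243/266 ≤ 1. For μ ≤ 1 with offspring not concentrated at 1, the Galton-Watson process goes extinct almost surely, so q = 1.
(Algebraic check: The pgf is f(s) = 3/19 + 205/266·s + 1/14·s². The extinction probability q is the smallest fixed point of f in [0, 1]. Setting s = f(s):
  1/14·s² + (205/266 − 1)·s + 3/19 = 0
  1/14·s² − (3/19 + 1/14)·s + 3/19 = 0
which factors as (s − 1)·(1/14·s − 3/19) = 0, giving roots s = 1 and s = (3/19)/(1/14) = 42/19. Since 42/19 ≥ 1, the smallest root in [0, 1] is s = 1.)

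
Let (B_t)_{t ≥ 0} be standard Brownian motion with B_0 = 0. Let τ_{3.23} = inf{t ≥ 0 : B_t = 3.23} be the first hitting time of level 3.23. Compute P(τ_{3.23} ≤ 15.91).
P(τ_{3.23} ≤ 15.91) = 2(1 − Φ(3.23/√15.91)) = 2(1 − Φ(0.8098)) ≈ 0.4181

By the reflection principle for standard BM, P(τ_b ≤ t) = 2 · P(B_t ≥ b). Since B_t ~ N(0, t), P(B_t ≥ 3.23) = 1 − Φ(3.23/√t) = 1 − Φ(3.23/√15.91) = 1 − Φ(0.8098) ≈ 0.20903. Doubling: P(τ_{3.23} ≤ 15.91) ≈ 2 · 0.20903 = 0.41806 ≈ 0.4181.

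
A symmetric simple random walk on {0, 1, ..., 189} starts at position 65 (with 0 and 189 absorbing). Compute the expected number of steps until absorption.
E[τ | X_0 = 65] = 8060

Let v_k = E[τ | X_0 = k]. Boundary: v_0 = v_189 = 0. Recurrence: v_k = 1 + (v_{k-1} + v_{k+1})/2 for 1 ≤ k ≤ 188. The particular solution to v_k − (v_{k-1} + v_{k+1})/2 = 1 is v_k = −k^2. Adding homogeneous solution A + B k and matching boundaries gives v_k = k (189 − k). Substituting k = 65: v_65 = 65 · 124 = 8060.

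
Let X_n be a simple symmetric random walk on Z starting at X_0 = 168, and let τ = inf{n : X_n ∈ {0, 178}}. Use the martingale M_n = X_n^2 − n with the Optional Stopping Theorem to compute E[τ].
E[τ] = 1680

M_n = X_n^2 − n is a martingale (since E[X_{n+1}^2 | F_n] = X_n^2 + 1). By OST (τ has finite mean in a bounded region), E[M_τ] = E[M_0] = X_0^2 − 0 = 168^2 = 28224. Also E[M_τ] = E[X_τ^2] − E[τ]. The walk exits at 0 or 178, with P(hit 178 first) = 168/178, so E[X_τ^2] = 178^2 · 168/178 + 0 = 29904. Thus E[τ] = E[X_τ^2] − E[M_τ] = 29904 − 28224 = 1680 = 168(178 − 168) = 1680.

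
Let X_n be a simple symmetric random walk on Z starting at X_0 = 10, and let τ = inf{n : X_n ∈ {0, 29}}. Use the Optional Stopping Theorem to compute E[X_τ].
E[X_τ] = 10

X_n is a martingale and τ is a bounded-mean stopping time (indeed τ is finite a.s. with bounded expectation since the walk is in a bounded region). By the OST, E[X_τ] = E[X_0] = 10. Equivalently: E[X_τ] = 29 · P(hit 29 first) + 0 · P(hit 0 first) = 29 · (10/29) = 10.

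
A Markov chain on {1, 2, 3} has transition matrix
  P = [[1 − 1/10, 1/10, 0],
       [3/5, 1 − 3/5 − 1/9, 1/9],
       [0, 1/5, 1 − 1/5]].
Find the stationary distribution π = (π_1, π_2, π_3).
π = (27/34, 9/68, 5/68)

This is a birth-death chain on three states, which satisfies detailed balance: π_1 · P_{12} = π_2 · P_{21} and π_2 · P_{23} = π_3 · P_{32}.
From π_1 · 1/10 = π_2 · 3/5: π_2/π_1 = (1/10)/(3/5) = 1/6.
From π_2 · 1/9 = π_3 · 1/5: π_3/π_2 = (1/9)/(1/5) = 5/9.
Take π_1 proportional to 1; then unnormalized π = (1, 1/6, 5/54). Normalize by dividing by the sum 34/27:
  π = (27/34, 9/68, 5/68).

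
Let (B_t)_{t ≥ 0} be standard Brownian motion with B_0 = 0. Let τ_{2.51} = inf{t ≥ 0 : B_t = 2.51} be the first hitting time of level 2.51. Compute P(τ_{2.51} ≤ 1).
P(τ_{2.51} ≤ 1) = 2(1 − Φ(2.51/√1)) = 2(1 − Φ(2.5100)) ≈ 0.0121

By the reflection principle for standard BM, P(τ_b ≤ t) = 2 · P(B_t ≥ b). Since B_t ~ N(0, t), P(B_t ≥ 2.51) = 1 − Φ(2.51/√t) = 1 − Φ(2.51/√1) = 1 − Φ(2.5100) ≈ 0.00604. Doubling: P(τ_{2.51} ≤ 1) ≈ 2 · 0.00604 = 0.01208 ≈ 0.0121.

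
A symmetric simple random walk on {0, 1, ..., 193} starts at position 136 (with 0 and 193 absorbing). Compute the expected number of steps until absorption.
E[τ | X_0 = 136] = 7752

Let v_k = E[τ | X_0 = k]. Boundary: v_0 = v_193 = 0. Recurrence: v_k = 1 + (v_{k-1} + v_{k+1})/2 for 1 ≤ k ≤ 192. The particular solution to v_k − (v_{k-1} + v_{k+1})/2 = 1 is v_k = −k^2. Adding homogeneous solution A + B k and matching boundaries gives v_k = k (193 − k). Substituting k = 136: v_136 = 136 · 57 = 7752.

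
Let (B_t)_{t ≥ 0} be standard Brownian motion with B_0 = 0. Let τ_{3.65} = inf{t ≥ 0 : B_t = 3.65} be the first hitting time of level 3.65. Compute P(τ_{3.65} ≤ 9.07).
P(τ_{3.65} ≤ 9.07) = 2(1 − Φ(3.65/√9.07)) = 2(1 − Φ(1.2120)) ≈ 0.2255

By the reflection principle for standard BM, P(τ_b ≤ t) = 2 · P(B_t ≥ b). Since B_t ~ N(0, t), P(B_t ≥ 3.65) = 1 − Φ(3.65/√t) = 1 − Φ(3.65/√9.07) = 1 − Φ(1.2120) ≈ 0.11276. Doubling: P(τ_{3.65} ≤ 9.07) ≈ 2 · 0.11276 = 0.22552 ≈ 0.2255.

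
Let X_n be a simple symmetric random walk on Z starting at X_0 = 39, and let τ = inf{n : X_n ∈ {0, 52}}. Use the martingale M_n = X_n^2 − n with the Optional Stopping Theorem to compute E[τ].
E[τ] = 507

M_n = X_n^2 − n is a martingale (since E[X_{n+1}^2 | F_n] = X_n^2 + 1). By OST (τ has finite mean in a bounded region), E[M_τ] = E[M_0] = X_0^2 − 0 = 39^2 = 1521. Also E[M_τ] = E[X_τ^2] − E[τ]. The walk exits at 0 or 52, with P(hit 52 first) = 39/52, so E[X_τ^2] = 52^2 · 39/52 + 0 = 2028. Thus E[τ] = E[X_τ^2] − E[M_τ] = 2028 − 1521 = 507 = 39(52 − 39) = 507.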